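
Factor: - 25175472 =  - 2^4*3^1 * 7^1*31^1*2417^1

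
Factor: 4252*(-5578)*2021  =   - 2^3*43^1 * 47^1*1063^1*2789^1 = - 47933382776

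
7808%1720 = 928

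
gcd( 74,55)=1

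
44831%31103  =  13728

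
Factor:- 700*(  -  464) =324800 = 2^6* 5^2*7^1*29^1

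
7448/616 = 12 + 1/11 = 12.09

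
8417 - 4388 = 4029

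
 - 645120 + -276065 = -921185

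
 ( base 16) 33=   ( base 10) 51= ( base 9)56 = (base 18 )2F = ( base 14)39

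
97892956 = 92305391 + 5587565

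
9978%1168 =634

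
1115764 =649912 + 465852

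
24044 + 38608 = 62652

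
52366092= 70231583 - 17865491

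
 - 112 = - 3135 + 3023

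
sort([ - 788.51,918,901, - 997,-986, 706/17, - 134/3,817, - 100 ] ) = [ - 997, - 986,-788.51,  -  100, - 134/3,706/17,817,901,918]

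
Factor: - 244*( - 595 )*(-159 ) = -23083620 = - 2^2*3^1*5^1*7^1 * 17^1*53^1*61^1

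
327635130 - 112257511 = 215377619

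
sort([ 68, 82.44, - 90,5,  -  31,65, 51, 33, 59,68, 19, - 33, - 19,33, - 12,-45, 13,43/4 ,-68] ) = [ - 90,- 68, - 45,- 33, - 31, - 19,-12,  5,43/4,13 , 19, 33,33,51,59 , 65, 68,68,82.44] 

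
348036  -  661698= - 313662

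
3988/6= 1994/3 = 664.67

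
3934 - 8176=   -  4242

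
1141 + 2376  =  3517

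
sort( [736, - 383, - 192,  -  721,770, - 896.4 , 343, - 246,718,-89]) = [  -  896.4,-721, - 383, -246, - 192,  -  89 , 343,718, 736,770]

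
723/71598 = 241/23866=0.01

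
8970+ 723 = 9693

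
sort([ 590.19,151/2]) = [ 151/2,590.19]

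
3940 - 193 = 3747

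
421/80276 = 421/80276 = 0.01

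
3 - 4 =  - 1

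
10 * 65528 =655280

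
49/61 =49/61 = 0.80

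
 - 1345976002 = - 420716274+-925259728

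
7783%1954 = 1921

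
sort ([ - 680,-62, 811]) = [-680, - 62, 811 ] 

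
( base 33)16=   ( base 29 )1a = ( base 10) 39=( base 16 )27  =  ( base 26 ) 1D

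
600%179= 63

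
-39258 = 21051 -60309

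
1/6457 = 1/6457 = 0.00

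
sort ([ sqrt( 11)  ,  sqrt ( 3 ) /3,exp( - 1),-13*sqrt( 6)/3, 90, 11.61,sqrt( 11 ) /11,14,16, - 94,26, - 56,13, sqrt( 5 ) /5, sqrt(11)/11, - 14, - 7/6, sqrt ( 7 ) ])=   [ - 94, - 56, - 14, - 13 * sqrt(6 ) /3, - 7/6, sqrt( 11)/11,sqrt(11) /11, exp( - 1 ),sqrt( 5 ) /5,sqrt( 3 )/3 , sqrt (7 ),  sqrt(11 ),11.61,13, 14,16, 26,90 ] 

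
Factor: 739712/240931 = 2^7*197^(  -  1)*1223^( - 1)*5779^1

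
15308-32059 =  - 16751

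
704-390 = 314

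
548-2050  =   - 1502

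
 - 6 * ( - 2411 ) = 14466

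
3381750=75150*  45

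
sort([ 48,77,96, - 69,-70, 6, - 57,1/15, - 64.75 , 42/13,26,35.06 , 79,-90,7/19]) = [  -  90,-70,-69, - 64.75, -57, 1/15, 7/19, 42/13,  6, 26,35.06,48 , 77,79,  96 ]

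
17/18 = 17/18 = 0.94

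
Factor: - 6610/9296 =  - 2^ ( - 3 )*5^1*7^(-1)*83^ ( -1)*661^1= - 3305/4648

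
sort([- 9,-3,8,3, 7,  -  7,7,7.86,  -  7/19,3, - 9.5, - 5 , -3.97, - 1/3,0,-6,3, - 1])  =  [ - 9.5,-9, - 7, - 6,-5, - 3.97,-3, - 1 , - 7/19, - 1/3,0, 3,3,3, 7,7,7.86,8]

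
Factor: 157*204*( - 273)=-8743644 = - 2^2* 3^2*7^1*13^1*17^1 * 157^1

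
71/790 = 71/790= 0.09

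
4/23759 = 4/23759  =  0.00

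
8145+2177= 10322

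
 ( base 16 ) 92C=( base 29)2ms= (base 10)2348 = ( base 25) 3in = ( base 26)3C8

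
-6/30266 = -1+15130/15133 = -  0.00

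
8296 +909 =9205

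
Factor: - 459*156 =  - 2^2*3^4*13^1*17^1= - 71604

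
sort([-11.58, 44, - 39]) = [ -39,- 11.58, 44] 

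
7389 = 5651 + 1738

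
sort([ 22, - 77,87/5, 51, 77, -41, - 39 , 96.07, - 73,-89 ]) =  [ - 89,  -  77, - 73, - 41, - 39,  87/5 , 22 , 51,77,96.07 ]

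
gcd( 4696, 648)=8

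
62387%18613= 6548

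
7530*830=6249900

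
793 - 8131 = - 7338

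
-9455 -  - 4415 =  - 5040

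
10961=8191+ 2770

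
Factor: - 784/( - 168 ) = 14/3  =  2^1*3^(  -  1)*7^1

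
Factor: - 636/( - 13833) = 2^2*3^( - 1 )*29^(-1 ) = 4/87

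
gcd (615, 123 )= 123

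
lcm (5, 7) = 35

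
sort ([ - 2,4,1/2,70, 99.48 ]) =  [-2  ,  1/2,  4, 70,99.48] 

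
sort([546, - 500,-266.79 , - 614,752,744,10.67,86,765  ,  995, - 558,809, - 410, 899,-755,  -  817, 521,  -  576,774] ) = [ - 817, - 755,  -  614, - 576, - 558, - 500,  -  410, - 266.79 , 10.67, 86 , 521,546,744,752,765,774,809,  899,995 ]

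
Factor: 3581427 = 3^1*43^1* 27763^1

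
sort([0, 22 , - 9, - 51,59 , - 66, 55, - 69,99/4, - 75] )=[ - 75, - 69,  -  66, - 51 , - 9, 0, 22, 99/4, 55, 59] 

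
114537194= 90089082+24448112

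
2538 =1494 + 1044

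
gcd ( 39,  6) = 3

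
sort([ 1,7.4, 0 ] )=[0,  1, 7.4]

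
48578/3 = 16192  +  2/3=16192.67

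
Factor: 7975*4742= 2^1*5^2*11^1*29^1*2371^1= 37817450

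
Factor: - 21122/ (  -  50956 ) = 10561/25478 = 2^( - 1) * 59^1*179^1*12739^( - 1)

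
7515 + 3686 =11201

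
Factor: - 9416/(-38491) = 2^3 *11^1*61^(-1)*107^1*631^( - 1 ) 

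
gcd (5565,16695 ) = 5565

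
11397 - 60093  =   - 48696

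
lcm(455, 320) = 29120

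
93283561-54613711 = 38669850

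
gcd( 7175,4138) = 1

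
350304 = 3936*89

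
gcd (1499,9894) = 1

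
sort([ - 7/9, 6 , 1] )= [-7/9, 1,6]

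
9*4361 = 39249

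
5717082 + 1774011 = 7491093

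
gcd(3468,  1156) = 1156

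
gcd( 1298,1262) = 2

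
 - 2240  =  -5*448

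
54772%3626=382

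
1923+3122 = 5045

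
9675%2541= 2052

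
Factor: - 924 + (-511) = - 5^1*7^1*41^1= -1435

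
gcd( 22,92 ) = 2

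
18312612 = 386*47442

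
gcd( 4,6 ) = 2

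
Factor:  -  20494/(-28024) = 10247/14012=2^( - 2)*31^( - 1)*113^( - 1)*10247^1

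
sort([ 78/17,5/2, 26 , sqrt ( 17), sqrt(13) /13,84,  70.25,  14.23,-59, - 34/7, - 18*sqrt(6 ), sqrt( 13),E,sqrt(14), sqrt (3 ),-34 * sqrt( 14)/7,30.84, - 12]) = [ - 59, -18*sqrt (6 ), - 34*sqrt(14) /7, - 12,-34/7, sqrt(13)/13,sqrt(3 ), 5/2,E, sqrt(13),sqrt (14),sqrt( 17),78/17,14.23,26,30.84,70.25,84 ]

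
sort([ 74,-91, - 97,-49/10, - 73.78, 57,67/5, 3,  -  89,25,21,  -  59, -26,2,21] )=[ - 97,- 91, - 89,  -  73.78, - 59, - 26, - 49/10, 2,3 , 67/5, 21,  21, 25, 57, 74] 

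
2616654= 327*8002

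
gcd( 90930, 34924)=2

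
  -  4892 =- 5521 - - 629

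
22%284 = 22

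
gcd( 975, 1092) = 39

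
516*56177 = 28987332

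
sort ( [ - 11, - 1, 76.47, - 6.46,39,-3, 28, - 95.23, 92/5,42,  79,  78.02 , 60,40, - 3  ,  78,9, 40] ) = [ - 95.23, - 11, - 6.46, - 3, - 3, - 1 , 9,  92/5,  28,39 , 40,40,42, 60, 76.47,78, 78.02,79]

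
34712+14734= 49446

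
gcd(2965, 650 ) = 5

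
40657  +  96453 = 137110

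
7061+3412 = 10473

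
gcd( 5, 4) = 1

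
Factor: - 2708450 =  - 2^1*5^2*19^1*2851^1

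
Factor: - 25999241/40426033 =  - 59^ ( - 1 )*383^(-1 )*1789^( -1)*25999241^1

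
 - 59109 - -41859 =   -  17250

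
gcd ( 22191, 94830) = 3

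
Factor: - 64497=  - 3^1*21499^1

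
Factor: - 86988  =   - 2^2* 3^1*11^1*659^1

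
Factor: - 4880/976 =- 5 = - 5^1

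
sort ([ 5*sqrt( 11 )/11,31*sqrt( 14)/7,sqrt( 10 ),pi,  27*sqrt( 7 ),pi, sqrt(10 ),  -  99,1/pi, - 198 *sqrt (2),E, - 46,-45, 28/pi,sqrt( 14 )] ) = [- 198*sqrt( 2 ), - 99 ,  -  46, - 45,1/pi,5 *sqrt(11)/11, E,pi,pi,sqrt( 10), sqrt( 10),sqrt( 14),28/pi,31*sqrt( 14 )/7,27*sqrt( 7 )]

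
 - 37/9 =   -  37/9 = - 4.11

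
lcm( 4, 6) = 12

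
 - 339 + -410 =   -  749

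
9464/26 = 364= 364.00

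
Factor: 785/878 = 2^ ( - 1)*5^1*157^1* 439^(-1)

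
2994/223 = 13 + 95/223 = 13.43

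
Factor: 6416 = 2^4  *  401^1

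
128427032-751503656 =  - 623076624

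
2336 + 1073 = 3409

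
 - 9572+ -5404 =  - 14976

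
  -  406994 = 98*(-4153)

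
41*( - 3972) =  - 162852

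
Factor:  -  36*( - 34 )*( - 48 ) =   -  58752  =  - 2^7*3^3*17^1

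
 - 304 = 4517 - 4821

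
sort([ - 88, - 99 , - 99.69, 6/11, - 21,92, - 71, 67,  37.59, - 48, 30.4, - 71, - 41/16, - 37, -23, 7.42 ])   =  [-99.69, - 99, - 88, - 71,-71,  -  48, - 37,  -  23, - 21, - 41/16, 6/11, 7.42, 30.4,37.59, 67, 92 ]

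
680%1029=680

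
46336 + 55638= 101974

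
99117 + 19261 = 118378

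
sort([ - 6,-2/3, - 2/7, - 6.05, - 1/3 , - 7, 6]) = [  -  7, -6.05, - 6  ,-2/3 ,-1/3 , - 2/7,6 ] 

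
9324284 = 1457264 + 7867020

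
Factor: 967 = 967^1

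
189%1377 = 189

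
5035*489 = 2462115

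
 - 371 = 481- 852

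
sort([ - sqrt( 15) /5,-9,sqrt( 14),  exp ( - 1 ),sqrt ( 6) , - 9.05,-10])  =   [- 10 ,-9.05, - 9,-sqrt (15)/5,  exp( - 1), sqrt ( 6), sqrt(14)]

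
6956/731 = 9 + 377/731 =9.52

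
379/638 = 379/638  =  0.59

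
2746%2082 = 664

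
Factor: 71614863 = 3^2*17^1*468071^1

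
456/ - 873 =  - 152/291 = -0.52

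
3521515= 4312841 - 791326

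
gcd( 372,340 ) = 4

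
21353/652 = 32+ 3/4   =  32.75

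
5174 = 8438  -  3264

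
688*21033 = 14470704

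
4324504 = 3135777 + 1188727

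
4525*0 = 0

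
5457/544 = 10 + 1/32  =  10.03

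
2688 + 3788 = 6476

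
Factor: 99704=2^3*11^2*103^1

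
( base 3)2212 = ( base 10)77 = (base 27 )2n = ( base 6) 205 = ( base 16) 4D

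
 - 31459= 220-31679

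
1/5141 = 1/5141 = 0.00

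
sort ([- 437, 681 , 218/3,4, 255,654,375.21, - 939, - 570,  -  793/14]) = [ - 939 , - 570,  -  437, - 793/14,4,218/3,255,375.21,654 , 681]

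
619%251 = 117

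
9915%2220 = 1035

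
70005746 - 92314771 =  - 22309025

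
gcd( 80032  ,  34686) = 82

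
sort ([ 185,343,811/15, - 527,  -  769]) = [ -769, - 527,811/15,185,343]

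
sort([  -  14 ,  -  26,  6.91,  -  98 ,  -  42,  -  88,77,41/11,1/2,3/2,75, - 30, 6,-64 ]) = [ - 98,  -  88,  -  64,  -  42,-30, - 26,-14 , 1/2,3/2, 41/11,6,6.91, 75,77]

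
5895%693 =351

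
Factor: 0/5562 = 0 = 0^1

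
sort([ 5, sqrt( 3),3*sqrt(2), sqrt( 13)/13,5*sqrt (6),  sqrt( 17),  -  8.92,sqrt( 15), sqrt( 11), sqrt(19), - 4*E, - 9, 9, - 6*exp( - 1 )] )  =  [-4*E, - 9,-8.92,-6*exp( - 1), sqrt( 13 ) /13,sqrt ( 3), sqrt( 11), sqrt( 15), sqrt(17 ), 3  *  sqrt(2), sqrt( 19 ),5,9, 5*sqrt( 6) ] 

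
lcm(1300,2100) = 27300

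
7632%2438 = 318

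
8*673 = 5384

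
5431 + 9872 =15303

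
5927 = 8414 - 2487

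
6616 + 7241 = 13857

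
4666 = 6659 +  - 1993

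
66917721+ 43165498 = 110083219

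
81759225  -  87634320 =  - 5875095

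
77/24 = 77/24 = 3.21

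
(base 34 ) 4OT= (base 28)6R9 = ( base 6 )41153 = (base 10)5469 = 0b1010101011101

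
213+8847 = 9060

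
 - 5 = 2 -7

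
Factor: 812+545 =23^1*59^1 = 1357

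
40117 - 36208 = 3909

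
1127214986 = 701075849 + 426139137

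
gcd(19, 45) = 1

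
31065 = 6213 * 5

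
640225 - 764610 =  - 124385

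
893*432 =385776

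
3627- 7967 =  - 4340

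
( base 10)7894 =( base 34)6s6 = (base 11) 5a27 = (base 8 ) 17326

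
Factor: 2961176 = 2^3  *370147^1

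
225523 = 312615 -87092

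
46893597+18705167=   65598764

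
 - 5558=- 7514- - 1956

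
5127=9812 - 4685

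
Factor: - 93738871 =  - 37^1*433^1*5851^1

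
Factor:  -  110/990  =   - 3^(-2 )= - 1/9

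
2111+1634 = 3745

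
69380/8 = 8672  +  1/2 = 8672.50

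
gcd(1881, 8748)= 9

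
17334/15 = 1155 +3/5= 1155.60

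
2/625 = 2/625 = 0.00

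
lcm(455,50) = 4550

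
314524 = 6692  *47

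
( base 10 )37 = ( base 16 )25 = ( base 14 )29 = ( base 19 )1i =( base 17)23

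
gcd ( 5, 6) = 1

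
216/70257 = 72/23419 = 0.00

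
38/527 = 38/527 = 0.07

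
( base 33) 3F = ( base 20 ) 5E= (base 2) 1110010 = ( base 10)114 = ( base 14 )82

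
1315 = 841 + 474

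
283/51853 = 283/51853 =0.01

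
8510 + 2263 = 10773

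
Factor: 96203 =17^1*5659^1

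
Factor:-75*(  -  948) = 2^2*3^2*5^2*79^1 = 71100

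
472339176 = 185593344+286745832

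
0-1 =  - 1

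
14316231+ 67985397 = 82301628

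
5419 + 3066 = 8485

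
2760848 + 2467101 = 5227949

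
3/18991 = 3/18991 =0.00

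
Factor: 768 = 2^8*3^1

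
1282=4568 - 3286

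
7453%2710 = 2033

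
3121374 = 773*4038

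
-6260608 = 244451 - 6505059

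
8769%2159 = 133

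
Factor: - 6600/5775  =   - 8/7=- 2^3 * 7^( - 1 )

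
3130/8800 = 313/880 = 0.36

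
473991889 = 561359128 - 87367239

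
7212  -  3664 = 3548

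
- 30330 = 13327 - 43657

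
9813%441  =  111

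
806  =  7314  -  6508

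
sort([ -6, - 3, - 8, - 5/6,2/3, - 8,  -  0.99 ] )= [ - 8, - 8,-6, - 3,  -  0.99, - 5/6,2/3]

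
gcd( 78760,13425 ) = 895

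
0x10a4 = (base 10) 4260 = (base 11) 3223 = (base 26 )67m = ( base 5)114020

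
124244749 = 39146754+85097995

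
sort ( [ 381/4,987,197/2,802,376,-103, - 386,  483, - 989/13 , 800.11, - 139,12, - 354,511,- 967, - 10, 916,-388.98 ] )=[ - 967 , - 388.98,-386, - 354, - 139, - 103, - 989/13,  -  10, 12,381/4,197/2,  376 , 483,511,800.11, 802,916,987]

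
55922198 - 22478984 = 33443214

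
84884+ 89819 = 174703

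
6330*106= 670980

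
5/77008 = 5/77008 = 0.00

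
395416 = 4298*92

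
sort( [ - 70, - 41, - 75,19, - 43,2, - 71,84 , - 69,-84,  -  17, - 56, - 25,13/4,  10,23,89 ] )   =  [- 84,- 75, - 71, - 70,-69,- 56,-43, - 41,-25,-17,  2, 13/4,10, 19,23,84,89]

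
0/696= 0 = 0.00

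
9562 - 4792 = 4770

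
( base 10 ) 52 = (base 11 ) 48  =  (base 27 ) 1P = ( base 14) 3A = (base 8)64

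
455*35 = 15925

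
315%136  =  43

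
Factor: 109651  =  47^1 * 2333^1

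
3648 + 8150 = 11798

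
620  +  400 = 1020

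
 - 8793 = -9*977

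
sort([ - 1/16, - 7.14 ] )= [  -  7.14, - 1/16 ] 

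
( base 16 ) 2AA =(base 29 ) NF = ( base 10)682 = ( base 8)1252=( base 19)1GH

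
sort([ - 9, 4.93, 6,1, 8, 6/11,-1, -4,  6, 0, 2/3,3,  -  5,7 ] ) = [-9,-5, - 4,  -  1, 0,6/11, 2/3, 1, 3, 4.93, 6, 6, 7, 8] 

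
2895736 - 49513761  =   - 46618025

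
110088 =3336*33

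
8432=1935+6497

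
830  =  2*415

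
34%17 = 0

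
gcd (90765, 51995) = 5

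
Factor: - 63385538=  - 2^1*197^1*160877^1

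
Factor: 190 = 2^1*5^1*19^1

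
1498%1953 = 1498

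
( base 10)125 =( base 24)55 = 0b1111101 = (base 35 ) 3k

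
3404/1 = 3404 =3404.00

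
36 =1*36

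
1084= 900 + 184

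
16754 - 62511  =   - 45757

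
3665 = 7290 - 3625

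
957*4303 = 4117971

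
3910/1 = 3910 = 3910.00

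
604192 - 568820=35372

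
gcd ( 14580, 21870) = 7290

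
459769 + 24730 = 484499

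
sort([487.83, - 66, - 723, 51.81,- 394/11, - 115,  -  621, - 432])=[ - 723, - 621 , - 432, - 115, - 66, - 394/11,51.81 , 487.83 ]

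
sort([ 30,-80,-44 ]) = [-80, - 44,30 ] 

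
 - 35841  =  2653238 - 2689079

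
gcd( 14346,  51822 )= 18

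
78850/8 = 9856  +  1/4 = 9856.25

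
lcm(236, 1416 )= 1416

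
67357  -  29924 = 37433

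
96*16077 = 1543392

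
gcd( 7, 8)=1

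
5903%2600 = 703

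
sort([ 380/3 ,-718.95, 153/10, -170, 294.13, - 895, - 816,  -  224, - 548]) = [ - 895, - 816, - 718.95,-548,- 224, - 170, 153/10, 380/3,294.13]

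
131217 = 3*43739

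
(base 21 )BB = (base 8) 362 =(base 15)112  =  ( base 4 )3302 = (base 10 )242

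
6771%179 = 148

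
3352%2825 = 527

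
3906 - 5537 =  - 1631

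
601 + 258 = 859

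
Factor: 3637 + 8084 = 3^1 * 3907^1 = 11721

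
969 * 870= 843030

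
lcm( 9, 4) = 36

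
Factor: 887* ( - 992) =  - 879904 = - 2^5 *31^1*887^1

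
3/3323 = 3/3323 = 0.00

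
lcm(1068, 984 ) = 87576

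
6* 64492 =386952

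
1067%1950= 1067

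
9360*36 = 336960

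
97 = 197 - 100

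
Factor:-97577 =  - 97577^1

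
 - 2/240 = - 1  +  119/120 =-0.01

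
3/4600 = 3/4600 =0.00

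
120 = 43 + 77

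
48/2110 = 24/1055 = 0.02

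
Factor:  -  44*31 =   -  2^2*11^1*31^1 = -1364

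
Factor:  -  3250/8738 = -5^3*13^1*17^(-1 )*257^( - 1) = - 1625/4369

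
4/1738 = 2/869 = 0.00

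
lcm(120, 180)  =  360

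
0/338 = 0 = 0.00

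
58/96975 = 58/96975 = 0.00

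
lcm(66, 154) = 462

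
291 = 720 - 429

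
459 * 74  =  33966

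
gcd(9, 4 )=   1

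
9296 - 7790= 1506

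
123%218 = 123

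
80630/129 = 80630/129  =  625.04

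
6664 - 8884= -2220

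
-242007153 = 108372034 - 350379187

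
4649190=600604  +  4048586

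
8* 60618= 484944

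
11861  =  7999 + 3862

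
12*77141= 925692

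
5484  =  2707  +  2777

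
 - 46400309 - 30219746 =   -  76620055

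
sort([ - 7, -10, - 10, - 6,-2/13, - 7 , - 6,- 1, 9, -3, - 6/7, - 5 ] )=[ - 10,-10, - 7, - 7, - 6,-6, - 5, - 3, - 1, - 6/7 , - 2/13,9 ]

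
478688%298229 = 180459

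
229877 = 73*3149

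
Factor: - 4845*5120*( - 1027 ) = 25476172800 = 2^10*3^1*5^2*13^1*17^1*19^1*79^1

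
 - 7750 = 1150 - 8900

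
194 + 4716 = 4910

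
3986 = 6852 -2866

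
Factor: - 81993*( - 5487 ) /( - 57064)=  - 2^( - 3 )*3^2*7^( - 1)*31^1*59^1 *151^1*181^1 * 1019^ (  -  1)= - 449895591/57064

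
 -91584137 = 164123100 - 255707237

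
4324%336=292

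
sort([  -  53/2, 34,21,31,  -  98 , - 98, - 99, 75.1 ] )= [-99, - 98, - 98, - 53/2, 21, 31, 34,75.1 ] 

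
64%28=8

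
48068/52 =12017/13  =  924.38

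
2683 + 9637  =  12320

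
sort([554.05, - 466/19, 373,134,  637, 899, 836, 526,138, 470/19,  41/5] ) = [-466/19,41/5,470/19,134, 138,373  ,  526, 554.05,637,  836,899]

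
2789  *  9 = 25101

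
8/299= 8/299 = 0.03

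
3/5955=1/1985= 0.00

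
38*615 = 23370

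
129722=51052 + 78670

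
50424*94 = 4739856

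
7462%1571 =1178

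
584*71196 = 41578464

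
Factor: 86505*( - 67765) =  - 5862011325 = - 3^1  *  5^2*73^1*79^1*13553^1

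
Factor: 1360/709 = 2^4*5^1*17^1*709^( - 1)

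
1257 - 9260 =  - 8003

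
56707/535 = 56707/535 = 105.99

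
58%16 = 10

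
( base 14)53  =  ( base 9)81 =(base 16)49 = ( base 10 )73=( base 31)2B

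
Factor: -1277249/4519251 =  - 3^( - 2)*11^( -1)*191^(  -  1)*239^ (-1)*1277249^1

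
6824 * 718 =4899632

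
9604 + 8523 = 18127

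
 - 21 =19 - 40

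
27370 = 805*34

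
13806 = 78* 177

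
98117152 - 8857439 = 89259713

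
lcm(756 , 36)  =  756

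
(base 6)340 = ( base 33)40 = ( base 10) 132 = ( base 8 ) 204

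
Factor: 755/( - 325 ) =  - 5^(  -  1)*13^( - 1)*151^1 = - 151/65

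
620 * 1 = 620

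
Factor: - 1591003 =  - 19^1*83737^1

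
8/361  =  8/361 = 0.02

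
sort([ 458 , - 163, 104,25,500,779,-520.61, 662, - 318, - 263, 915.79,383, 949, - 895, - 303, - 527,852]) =[ - 895, - 527, - 520.61, - 318, - 303 , - 263, - 163,25,104, 383, 458,  500, 662, 779,852,915.79,949]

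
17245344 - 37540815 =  - 20295471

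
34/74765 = 34/74765 = 0.00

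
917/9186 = 917/9186 = 0.10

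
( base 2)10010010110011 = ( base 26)dn9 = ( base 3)110212222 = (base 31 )9o2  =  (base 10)9395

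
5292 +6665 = 11957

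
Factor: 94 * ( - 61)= - 2^1*47^1 * 61^1 = - 5734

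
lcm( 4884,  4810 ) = 317460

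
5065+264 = 5329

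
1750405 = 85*20593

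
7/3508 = 7/3508 = 0.00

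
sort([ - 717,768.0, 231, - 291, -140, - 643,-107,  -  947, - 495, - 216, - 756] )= [ - 947, - 756,-717,  -  643,  -  495, - 291,-216, - 140, - 107,231, 768.0] 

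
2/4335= 2/4335  =  0.00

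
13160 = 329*40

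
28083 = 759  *37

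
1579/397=1579/397 = 3.98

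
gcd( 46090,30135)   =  5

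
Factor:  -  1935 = - 3^2 * 5^1*43^1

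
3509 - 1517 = 1992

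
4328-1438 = 2890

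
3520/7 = 3520/7 =502.86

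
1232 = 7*176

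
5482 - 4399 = 1083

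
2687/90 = 2687/90 = 29.86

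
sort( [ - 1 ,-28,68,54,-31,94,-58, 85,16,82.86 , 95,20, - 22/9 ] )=[ - 58,-31, - 28, - 22/9,-1, 16,20, 54, 68 , 82.86,85,94, 95]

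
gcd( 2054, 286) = 26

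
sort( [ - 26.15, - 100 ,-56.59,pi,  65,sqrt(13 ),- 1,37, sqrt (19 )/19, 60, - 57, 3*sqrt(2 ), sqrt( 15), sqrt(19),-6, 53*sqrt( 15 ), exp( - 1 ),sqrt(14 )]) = [ - 100,  -  57, - 56.59, - 26.15, - 6,-1,sqrt(19)/19,exp ( - 1 ),pi,  sqrt(13),sqrt( 14),sqrt(15 ), 3* sqrt( 2 ), sqrt( 19 ) , 37, 60  ,  65, 53*sqrt(15)]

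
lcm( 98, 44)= 2156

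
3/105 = 1/35 = 0.03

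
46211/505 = 91 + 256/505 = 91.51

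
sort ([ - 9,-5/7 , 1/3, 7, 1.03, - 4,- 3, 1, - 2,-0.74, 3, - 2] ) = [ -9, - 4, - 3, - 2, - 2, - 0.74, - 5/7,  1/3, 1, 1.03, 3,7] 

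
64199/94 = 682 + 91/94 = 682.97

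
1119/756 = 373/252= 1.48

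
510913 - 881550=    - 370637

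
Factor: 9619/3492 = 2^( - 2 )*3^( - 2)*97^(  -  1 )*9619^1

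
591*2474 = 1462134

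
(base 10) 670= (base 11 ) 55a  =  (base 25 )11K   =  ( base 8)1236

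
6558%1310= 8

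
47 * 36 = 1692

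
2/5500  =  1/2750= 0.00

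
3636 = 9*404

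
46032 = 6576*7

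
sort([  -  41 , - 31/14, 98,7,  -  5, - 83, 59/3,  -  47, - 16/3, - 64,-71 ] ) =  [-83, - 71, - 64, - 47, - 41, - 16/3, - 5, - 31/14, 7,59/3,98 ]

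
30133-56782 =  - 26649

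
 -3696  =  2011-5707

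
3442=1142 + 2300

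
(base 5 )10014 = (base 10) 634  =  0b1001111010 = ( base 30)l4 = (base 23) 14D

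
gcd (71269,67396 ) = 1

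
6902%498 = 428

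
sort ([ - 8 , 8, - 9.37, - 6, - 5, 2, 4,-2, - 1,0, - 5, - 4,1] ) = [-9.37, - 8, - 6, - 5,  -  5,-4, - 2, - 1,0, 1,2, 4, 8] 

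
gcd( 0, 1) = 1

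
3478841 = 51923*67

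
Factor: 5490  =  2^1 * 3^2*5^1 * 61^1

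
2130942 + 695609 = 2826551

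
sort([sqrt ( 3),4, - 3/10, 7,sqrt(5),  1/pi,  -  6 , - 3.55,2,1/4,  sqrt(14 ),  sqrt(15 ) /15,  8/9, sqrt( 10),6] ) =[ - 6, - 3.55,  -  3/10 , 1/4, sqrt(15)/15,1/pi,8/9,  sqrt( 3 ), 2, sqrt ( 5),sqrt(10), sqrt( 14 ), 4, 6, 7]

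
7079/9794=7079/9794 = 0.72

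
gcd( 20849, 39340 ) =1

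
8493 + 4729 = 13222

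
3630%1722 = 186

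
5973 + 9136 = 15109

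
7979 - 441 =7538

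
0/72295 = 0 = 0.00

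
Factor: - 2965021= - 17^1*174413^1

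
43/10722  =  43/10722= 0.00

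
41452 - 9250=32202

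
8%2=0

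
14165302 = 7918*1789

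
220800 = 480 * 460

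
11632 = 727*16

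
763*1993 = 1520659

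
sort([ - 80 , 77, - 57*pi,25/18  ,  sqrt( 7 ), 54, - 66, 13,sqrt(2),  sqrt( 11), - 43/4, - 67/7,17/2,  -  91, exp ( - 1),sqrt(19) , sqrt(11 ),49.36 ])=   [-57*pi , - 91, - 80,  -  66, - 43/4, - 67/7 , exp( - 1 ), 25/18, sqrt( 2),sqrt( 7),sqrt( 11),  sqrt(11), sqrt( 19), 17/2, 13,49.36 , 54,77] 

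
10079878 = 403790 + 9676088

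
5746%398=174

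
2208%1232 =976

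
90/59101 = 90/59101= 0.00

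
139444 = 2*69722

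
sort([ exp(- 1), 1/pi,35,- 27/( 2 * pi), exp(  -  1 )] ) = [  -  27/(2*pi ), 1/pi,  exp( - 1), exp( - 1), 35 ]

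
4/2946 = 2/1473 = 0.00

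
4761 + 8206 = 12967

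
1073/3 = 1073/3= 357.67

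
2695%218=79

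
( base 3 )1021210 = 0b1110101011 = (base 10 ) 939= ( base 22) 1kf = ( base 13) 573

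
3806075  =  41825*91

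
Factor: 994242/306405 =2^1*3^( - 1)*5^( - 1)*11^( - 1 )*619^( - 1)*165707^1 = 331414/102135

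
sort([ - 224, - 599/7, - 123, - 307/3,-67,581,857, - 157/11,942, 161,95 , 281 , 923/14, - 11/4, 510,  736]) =[ - 224 , - 123, - 307/3,-599/7, - 67, - 157/11, - 11/4, 923/14,95, 161,281 , 510,581,736, 857, 942]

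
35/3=35/3 =11.67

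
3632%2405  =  1227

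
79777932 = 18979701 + 60798231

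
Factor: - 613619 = -83^1*7393^1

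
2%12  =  2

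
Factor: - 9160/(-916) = 10 = 2^1*5^1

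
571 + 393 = 964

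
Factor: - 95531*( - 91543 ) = 31^1 * 2953^1*95531^1 = 8745194333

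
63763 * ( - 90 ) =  - 5738670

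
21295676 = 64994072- 43698396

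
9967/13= 766 + 9/13 = 766.69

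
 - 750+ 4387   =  3637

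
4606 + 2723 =7329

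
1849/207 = 1849/207 = 8.93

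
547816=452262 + 95554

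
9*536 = 4824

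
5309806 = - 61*( - 87046 )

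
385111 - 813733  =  -428622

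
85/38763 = 85/38763 = 0.00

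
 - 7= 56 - 63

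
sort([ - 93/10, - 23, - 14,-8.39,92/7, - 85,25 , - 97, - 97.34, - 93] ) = [-97.34, - 97, - 93 , - 85, -23,- 14 , - 93/10, - 8.39,92/7,25 ]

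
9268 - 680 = 8588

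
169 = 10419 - 10250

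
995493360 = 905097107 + 90396253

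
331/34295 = 331/34295= 0.01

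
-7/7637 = -1+ 1090/1091= - 0.00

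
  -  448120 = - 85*5272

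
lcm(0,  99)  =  0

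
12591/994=12591/994 = 12.67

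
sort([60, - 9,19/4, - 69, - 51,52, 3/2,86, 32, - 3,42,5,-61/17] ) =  [ - 69 ,-51,-9, - 61/17, - 3,3/2, 19/4, 5,32, 42,  52, 60,86] 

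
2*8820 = 17640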